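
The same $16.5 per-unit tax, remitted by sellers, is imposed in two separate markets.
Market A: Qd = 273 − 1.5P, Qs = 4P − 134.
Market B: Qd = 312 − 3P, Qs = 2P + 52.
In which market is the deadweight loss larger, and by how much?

Market A: pre-tax P* = $74, Q* = 162; post-tax Q = 144; deadweight loss = $148.5.
Market B: pre-tax P* = $52, Q* = 156; post-tax Q = 136.2; deadweight loss = $163.35.
Difference: $148.5 vs $163.35 → market B is larger by $14.85.

Market B, by $14.85.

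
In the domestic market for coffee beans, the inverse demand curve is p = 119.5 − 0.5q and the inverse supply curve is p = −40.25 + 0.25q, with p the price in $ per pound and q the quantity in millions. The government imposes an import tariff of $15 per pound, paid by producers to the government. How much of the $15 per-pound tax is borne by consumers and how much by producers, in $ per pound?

Rewrite in direct form: qd = 239 − 2p and qs = 4p + 161.
Without the tax, 239 − 2p = 4p + 161 gives 6p = 78, so p* = $13 and q* = 213.
With the tax collected from producers, supply shifts: qs = 4(p − 15) + 161.
New equilibrium: consumers pay $23, producers receive $8, q = 193. (Wedge: pb − ps = 15.)
Burden on consumers: $10; on producers: $5. (They sum to $15.)
The less price-elastic side of the market bears the larger share of a per-unit tax.

Consumers bear $10 per pound; producers bear $5 per pound.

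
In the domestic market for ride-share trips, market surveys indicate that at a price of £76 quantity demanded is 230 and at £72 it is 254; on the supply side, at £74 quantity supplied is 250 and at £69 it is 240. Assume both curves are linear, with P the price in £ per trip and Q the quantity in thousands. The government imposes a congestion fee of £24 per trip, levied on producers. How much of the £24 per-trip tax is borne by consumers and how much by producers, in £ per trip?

Consumers bear £6 per trip; producers bear £18 per trip.

Demand slope: (254 − 230)/(72 − 76) = -6, so Qd = 686 − 6P.
Supply slope: (240 − 250)/(69 − 74) = 2, so Qs = 2P + 102.
Before the tax: set 686 − 6P = 2P + 102 → P* = £73, Q* = 248.
With the tax collected from producers, supply shifts: Qs = 2(P − 24) + 102.
New equilibrium: consumers pay £79, producers receive £55, Q = 212. (Wedge: Pb − Ps = 24.)
Burden on consumers: £6; on producers: £18. (They sum to £24.)
The less price-elastic side of the market bears the larger share of a per-unit tax.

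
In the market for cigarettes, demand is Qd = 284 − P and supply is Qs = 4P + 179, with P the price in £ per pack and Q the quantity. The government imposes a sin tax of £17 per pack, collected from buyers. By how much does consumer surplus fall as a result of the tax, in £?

Before the tax: set 284 − P = 4P + 179 → P* = £21, Q* = 263.
With the tax collected from buyers, demand (in seller-price terms) shifts: Qd = 284 − (P + 17).
New equilibrium: buyers pay £34.6, producers receive £17.6, Q = 249.4. (Wedge: Pb − Ps = 17.)
ΔCS is the trapezoid between Q = 249.4 and Q = 263 of height £13.6: ½ · (263 + 249.4) · 13.6 = £3484.32.

Consumer surplus falls by £3484.32.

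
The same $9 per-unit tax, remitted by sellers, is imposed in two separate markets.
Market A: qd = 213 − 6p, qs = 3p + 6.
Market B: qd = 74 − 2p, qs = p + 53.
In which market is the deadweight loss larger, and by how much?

Market A, by $54.

Market A: pre-tax p* = $23, q* = 75; post-tax q = 57; deadweight loss = $81.
Market B: pre-tax p* = $7, q* = 60; post-tax q = 54; deadweight loss = $27.
Difference: $81 vs $27 → market A is larger by $54.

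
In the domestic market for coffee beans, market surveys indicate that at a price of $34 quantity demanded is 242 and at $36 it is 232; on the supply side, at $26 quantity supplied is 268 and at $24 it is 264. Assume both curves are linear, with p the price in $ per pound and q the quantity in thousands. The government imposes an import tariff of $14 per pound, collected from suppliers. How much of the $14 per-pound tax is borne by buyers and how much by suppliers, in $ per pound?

Buyers bear $4 per pound; suppliers bear $10 per pound.

Demand slope: (232 − 242)/(36 − 34) = -5, so qd = 412 − 5p.
Supply slope: (264 − 268)/(24 − 26) = 2, so qs = 2p + 216.
Before the tax: set 412 − 5p = 2p + 216 → p* = $28, q* = 272.
With the tax collected from suppliers, supply shifts: qs = 2(p − 14) + 216.
Solving gives q = 252 with buyers paying $32 and suppliers receiving $18 (the $14 wedge).
Burden on buyers: $4; on suppliers: $10. (They sum to $14.)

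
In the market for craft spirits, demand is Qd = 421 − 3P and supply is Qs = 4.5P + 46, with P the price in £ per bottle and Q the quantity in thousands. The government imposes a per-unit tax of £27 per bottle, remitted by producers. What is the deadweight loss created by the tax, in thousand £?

Without the tax, 421 − 3P = 4.5P + 46 gives 7.5P = 375, so P* = £50 and Q* = 271.
With the tax collected from producers, supply shifts: Qs = 4.5(P − 27) + 46.
Solving gives Q = 222.4 with consumers paying £66.2 and producers receiving £39.2 (the £27 wedge).
Quantity falls by |ΔQ| = |271 − 222.4| = 48.6.
DWL = ½ · t · |ΔQ| = ½ · 27 · 48.6 = £656.1.

Deadweight loss = £656.1 thousand.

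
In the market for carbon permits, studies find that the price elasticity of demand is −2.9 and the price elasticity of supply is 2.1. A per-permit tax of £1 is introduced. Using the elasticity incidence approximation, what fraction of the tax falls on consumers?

Incidence ratio: consumers' share ≈ εs / (εs + |εd|) = 2.1 / (2.1 + 2.9) = 0.42.
Supply is the less elastic side, so consumers bear the smaller share.

Consumers' share ≈ 0.42.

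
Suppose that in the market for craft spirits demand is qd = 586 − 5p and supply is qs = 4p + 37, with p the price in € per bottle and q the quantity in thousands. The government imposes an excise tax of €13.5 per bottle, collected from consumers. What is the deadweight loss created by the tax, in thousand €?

Deadweight loss = €202.5 thousand.

Without the tax, 586 − 5p = 4p + 37 gives 9p = 549, so p* = €61 and q* = 281.
With the tax collected from consumers, demand (in seller-price terms) shifts: qd = 586 − 5(p + 13.5).
New equilibrium: consumers pay €67, sellers receive €53.5, q = 251. (Wedge: pb − ps = 13.5.)
Quantity falls by |ΔQ| = |281 − 251| = 30.
DWL = ½ · t · |ΔQ| = ½ · 13.5 · 30 = €202.5.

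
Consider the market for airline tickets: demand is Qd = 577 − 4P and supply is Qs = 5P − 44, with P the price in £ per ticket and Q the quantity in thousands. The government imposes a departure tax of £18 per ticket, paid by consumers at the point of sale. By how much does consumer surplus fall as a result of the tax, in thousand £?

Without the tax, 577 − 4P = 5P − 44 gives 9P = 621, so P* = £69 and Q* = 301.
With the tax collected from consumers, demand (in seller-price terms) shifts: Qd = 577 − 4(P + 18).
New equilibrium: consumers pay £79, suppliers receive £61, Q = 261. (Wedge: Pb − Ps = 18.)
ΔCS is the trapezoid between Q = 261 and Q = 301 of height £10: ½ · (301 + 261) · 10 = £2810.

Consumer surplus falls by £2810 thousand.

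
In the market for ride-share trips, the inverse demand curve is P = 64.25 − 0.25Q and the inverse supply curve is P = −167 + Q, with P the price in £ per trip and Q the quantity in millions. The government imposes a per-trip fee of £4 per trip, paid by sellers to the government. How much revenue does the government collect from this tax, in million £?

Tax revenue = £727.2 million.

Rewrite in direct form: Qd = 257 − 4P and Qs = P + 167.
Without the tax, 257 − 4P = P + 167 gives 5P = 90, so P* = £18 and Q* = 185.
With the tax collected from sellers, supply shifts: Qs = (P − 4) + 167.
Solving gives Q = 181.8 with buyers paying £18.8 and sellers receiving £14.8 (the £4 wedge).
Revenue = t · Q = 4 · 181.8 = £727.2.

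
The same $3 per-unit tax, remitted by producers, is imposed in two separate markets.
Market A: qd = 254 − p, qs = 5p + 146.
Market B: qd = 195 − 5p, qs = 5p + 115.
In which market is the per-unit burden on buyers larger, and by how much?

Market A: pre-tax p* = $18, q* = 236; post-tax q = 233.5; per-unit burden on buyers = $2.5.
Market B: pre-tax p* = $8, q* = 155; post-tax q = 147.5; per-unit burden on buyers = $1.5.
Difference: $2.5 vs $1.5 → market A is larger by $1.

Market A, by $1.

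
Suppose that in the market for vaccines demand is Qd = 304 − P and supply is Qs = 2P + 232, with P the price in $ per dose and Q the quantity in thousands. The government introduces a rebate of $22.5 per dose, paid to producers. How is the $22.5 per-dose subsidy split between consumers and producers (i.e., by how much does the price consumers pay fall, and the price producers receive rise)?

Consumers gain $15 per dose; producers gain $7.5 per dose.

Without the subsidy, 304 − P = 2P + 232 gives 3P = 72, so P* = $24 and Q* = 280.
With a per-unit subsidy paid to producers, each receives P + 22.5 per unit sold, so supply becomes Qs = 2(P + 22.5) + 232.
Solving gives Q = 295 with consumers paying $9 and producers receiving $31.5 (the $22.5 wedge).
Gain to consumers: $15; to producers: $7.5. (They sum to $22.5.)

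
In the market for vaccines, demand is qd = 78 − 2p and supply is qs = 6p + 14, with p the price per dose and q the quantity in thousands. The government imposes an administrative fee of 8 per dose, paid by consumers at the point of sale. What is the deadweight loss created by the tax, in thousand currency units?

Before the tax: set 78 − 2p = 6p + 14 → p* = 8, q* = 62.
With the tax collected from consumers, demand (in seller-price terms) shifts: qd = 78 − 2(p + 8).
Solving gives q = 50 with consumers paying 14 and suppliers receiving 6 (the 8 wedge).
Quantity falls by |ΔQ| = |62 − 50| = 12.
DWL = ½ · t · |ΔQ| = ½ · 8 · 12 = 48.

Deadweight loss = 48 thousand.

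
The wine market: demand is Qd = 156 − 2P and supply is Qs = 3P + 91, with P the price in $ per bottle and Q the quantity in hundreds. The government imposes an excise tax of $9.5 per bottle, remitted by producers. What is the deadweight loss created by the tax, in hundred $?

Before the tax: set 156 − 2P = 3P + 91 → P* = $13, Q* = 130.
With the tax collected from producers, supply shifts: Qs = 3(P − 9.5) + 91.
Solving gives Q = 118.6 with consumers paying $18.7 and producers receiving $9.2 (the $9.5 wedge).
Quantity falls by |ΔQ| = |130 − 118.6| = 11.4.
DWL = ½ · t · |ΔQ| = ½ · 9.5 · 11.4 = $54.15.

Deadweight loss = $54.15 hundred.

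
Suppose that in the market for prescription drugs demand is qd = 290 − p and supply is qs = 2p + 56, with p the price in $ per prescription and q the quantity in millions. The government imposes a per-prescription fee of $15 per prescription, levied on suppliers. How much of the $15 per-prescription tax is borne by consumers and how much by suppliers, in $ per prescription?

Consumers bear $10 per prescription; suppliers bear $5 per prescription.

Before the tax: set 290 − p = 2p + 56 → p* = $78, q* = 212.
With the tax collected from suppliers, supply shifts: qs = 2(p − 15) + 56.
Solving gives q = 202 with consumers paying $88 and suppliers receiving $73 (the $15 wedge).
Burden on consumers: $10; on suppliers: $5. (They sum to $15.)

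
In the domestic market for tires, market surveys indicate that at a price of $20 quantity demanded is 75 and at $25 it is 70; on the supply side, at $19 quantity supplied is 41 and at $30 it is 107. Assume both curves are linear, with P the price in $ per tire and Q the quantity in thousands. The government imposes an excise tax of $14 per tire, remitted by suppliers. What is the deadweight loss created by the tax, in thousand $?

Deadweight loss = $84 thousand.

Demand slope: (70 − 75)/(25 − 20) = -1, so Qd = 95 − P.
Supply slope: (107 − 41)/(30 − 19) = 6, so Qs = 6P − 73.
Before the tax: set 95 − P = 6P − 73 → P* = $24, Q* = 71.
With the tax collected from suppliers, supply shifts: Qs = 6(P − 14) − 73.
New equilibrium: buyers pay $36, suppliers receive $22, Q = 59. (Wedge: Pb − Ps = 14.)
Quantity falls by |ΔQ| = |71 − 59| = 12.
DWL = ½ · t · |ΔQ| = ½ · 14 · 12 = $84.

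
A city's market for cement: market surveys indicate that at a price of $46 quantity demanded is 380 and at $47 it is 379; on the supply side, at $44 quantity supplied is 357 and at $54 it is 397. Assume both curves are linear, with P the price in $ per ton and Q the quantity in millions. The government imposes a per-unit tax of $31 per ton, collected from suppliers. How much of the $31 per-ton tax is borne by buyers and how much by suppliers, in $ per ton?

Buyers bear $24.8 per ton; suppliers bear $6.2 per ton.

Demand slope: (379 − 380)/(47 − 46) = -1, so Qd = 426 − P.
Supply slope: (397 − 357)/(54 − 44) = 4, so Qs = 4P + 181.
Before the tax: set 426 − P = 4P + 181 → P* = $49, Q* = 377.
With the tax collected from suppliers, supply shifts: Qs = 4(P − 31) + 181.
Solving gives Q = 352.2 with buyers paying $73.8 and suppliers receiving $42.8 (the $31 wedge).
Burden on buyers: $24.8; on suppliers: $6.2. (They sum to $31.)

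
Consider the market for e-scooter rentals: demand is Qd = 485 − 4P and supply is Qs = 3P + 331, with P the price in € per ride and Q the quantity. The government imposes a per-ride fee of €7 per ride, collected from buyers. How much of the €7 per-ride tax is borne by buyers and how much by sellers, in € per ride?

Buyers bear €3 per ride; sellers bear €4 per ride.

Before the tax: set 485 − 4P = 3P + 331 → P* = €22, Q* = 397.
With the tax collected from buyers, demand (in seller-price terms) shifts: Qd = 485 − 4(P + 7).
New equilibrium: buyers pay €25, sellers receive €18, Q = 385. (Wedge: Pb − Ps = 7.)
Burden on buyers: €3; on sellers: €4. (They sum to €7.)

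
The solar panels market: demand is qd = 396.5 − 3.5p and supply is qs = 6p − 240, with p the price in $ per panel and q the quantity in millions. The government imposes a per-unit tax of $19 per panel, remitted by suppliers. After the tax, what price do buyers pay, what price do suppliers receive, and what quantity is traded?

Buyers pay $79; suppliers receive $60; quantity = 120.

Without the tax, 396.5 − 3.5p = 6p − 240 gives 9.5p = 636.5, so p* = $67 and q* = 162.
With the tax collected from suppliers, supply shifts: qs = 6(p − 19) − 240.
New equilibrium: buyers pay $79, suppliers receive $60, q = 120. (Wedge: pb − ps = 19.)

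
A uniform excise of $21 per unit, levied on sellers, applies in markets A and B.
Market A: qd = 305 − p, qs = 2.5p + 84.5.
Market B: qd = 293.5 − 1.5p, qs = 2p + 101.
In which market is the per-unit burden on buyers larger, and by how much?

Market A: pre-tax p* = $63, q* = 242; post-tax q = 227; per-unit burden on buyers = $15.
Market B: pre-tax p* = $55, q* = 211; post-tax q = 193; per-unit burden on buyers = $12.
Difference: $15 vs $12 → market A is larger by $3.

Market A, by $3.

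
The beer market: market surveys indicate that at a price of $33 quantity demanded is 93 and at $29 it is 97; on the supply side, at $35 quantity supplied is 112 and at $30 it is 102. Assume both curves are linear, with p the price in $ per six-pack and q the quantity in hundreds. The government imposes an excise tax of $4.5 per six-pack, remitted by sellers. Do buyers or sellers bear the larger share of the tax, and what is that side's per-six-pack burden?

Demand slope: (97 − 93)/(29 − 33) = -1, so qd = 126 − p.
Supply slope: (102 − 112)/(30 − 35) = 2, so qs = 2p + 42.
Before the tax: set 126 − p = 2p + 42 → p* = $28, q* = 98.
With the tax collected from sellers, supply shifts: qs = 2(p − 4.5) + 42.
Solving gives q = 95 with buyers paying $31 and sellers receiving $26.5 (the $4.5 wedge).
Per-six-pack burden: buyers $3, sellers $1.5.
Buyers take the larger share because demand is less price-elastic here (demand slope 1 vs supply slope 2).
The less price-elastic side of the market bears the larger share of a per-unit tax.

Buyers bear the larger share: $3 per six-pack.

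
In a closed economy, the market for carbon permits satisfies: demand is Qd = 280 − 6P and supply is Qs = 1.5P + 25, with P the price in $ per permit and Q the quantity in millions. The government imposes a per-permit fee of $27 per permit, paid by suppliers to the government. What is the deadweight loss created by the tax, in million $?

Deadweight loss = $437.4 million.

Before the tax: set 280 − 6P = 1.5P + 25 → P* = $34, Q* = 76.
With the tax collected from suppliers, supply shifts: Qs = 1.5(P − 27) + 25.
Solving gives Q = 43.6 with buyers paying $39.4 and suppliers receiving $12.4 (the $27 wedge).
Quantity falls by |ΔQ| = |76 − 43.6| = 32.4.
DWL = ½ · t · |ΔQ| = ½ · 27 · 32.4 = $437.4.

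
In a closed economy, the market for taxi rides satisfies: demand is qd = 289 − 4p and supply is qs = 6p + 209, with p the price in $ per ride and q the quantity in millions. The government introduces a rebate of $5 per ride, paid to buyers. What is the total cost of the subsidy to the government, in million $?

Government outlay = $1345 million.

Before the subsidy: set 289 − 4p = 6p + 209 → p* = $8, q* = 257.
With a per-unit subsidy paid to buyers, each effectively pays p − 5, so demand becomes qd = 289 − 4(p − 5).
Solving gives q = 269 with buyers paying $5 and producers receiving $10 (the $5 wedge).
Outlay = t · Q = 5 · 269 = $1345.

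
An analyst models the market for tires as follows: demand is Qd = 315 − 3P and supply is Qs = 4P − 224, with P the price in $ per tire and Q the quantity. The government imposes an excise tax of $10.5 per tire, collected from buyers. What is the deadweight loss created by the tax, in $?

Deadweight loss = $94.5.

Before the tax: set 315 − 3P = 4P − 224 → P* = $77, Q* = 84.
With the tax collected from buyers, demand (in seller-price terms) shifts: Qd = 315 − 3(P + 10.5).
Solving gives Q = 66 with buyers paying $83 and sellers receiving $72.5 (the $10.5 wedge).
Quantity falls by |ΔQ| = |84 − 66| = 18.
DWL = ½ · t · |ΔQ| = ½ · 10.5 · 18 = $94.5.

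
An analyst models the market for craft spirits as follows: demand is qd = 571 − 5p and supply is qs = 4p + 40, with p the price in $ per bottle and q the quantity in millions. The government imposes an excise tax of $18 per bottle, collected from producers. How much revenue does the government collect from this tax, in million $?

Tax revenue = $4248 million.

Before the tax: set 571 − 5p = 4p + 40 → p* = $59, q* = 276.
With the tax collected from producers, supply shifts: qs = 4(p − 18) + 40.
Solving gives q = 236 with consumers paying $67 and producers receiving $49 (the $18 wedge).
Revenue = t · Q = 18 · 236 = $4248.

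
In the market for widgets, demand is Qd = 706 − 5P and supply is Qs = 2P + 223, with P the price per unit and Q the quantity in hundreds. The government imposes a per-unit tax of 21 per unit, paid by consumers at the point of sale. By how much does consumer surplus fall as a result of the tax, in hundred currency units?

Consumer surplus falls by 2076 hundred.

Without the tax, 706 − 5P = 2P + 223 gives 7P = 483, so P* = 69 and Q* = 361.
With the tax collected from consumers, demand (in seller-price terms) shifts: Qd = 706 − 5(P + 21).
Solving gives Q = 331 with consumers paying 75 and producers receiving 54 (the 21 wedge).
ΔCS is the trapezoid between Q = 331 and Q = 361 of height 6: ½ · (361 + 331) · 6 = 2076.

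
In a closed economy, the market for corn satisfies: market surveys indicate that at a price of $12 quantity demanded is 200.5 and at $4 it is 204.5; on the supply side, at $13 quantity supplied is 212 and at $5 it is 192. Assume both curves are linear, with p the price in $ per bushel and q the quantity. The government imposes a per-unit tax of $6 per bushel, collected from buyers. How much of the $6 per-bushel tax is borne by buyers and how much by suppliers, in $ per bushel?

Buyers bear $5 per bushel; suppliers bear $1 per bushel.

Demand slope: (204.5 − 200.5)/(4 − 12) = -0.5, so qd = 206.5 − 0.5p.
Supply slope: (192 − 212)/(5 − 13) = 2.5, so qs = 2.5p + 179.5.
Before the tax: set 206.5 − 0.5p = 2.5p + 179.5 → p* = $9, q* = 202.
With the tax collected from buyers, demand (in seller-price terms) shifts: qd = 206.5 − 0.5(p + 6).
New equilibrium: buyers pay $14, suppliers receive $8, q = 199.5. (Wedge: pb − ps = 6.)
Burden on buyers: $5; on suppliers: $1. (They sum to $6.)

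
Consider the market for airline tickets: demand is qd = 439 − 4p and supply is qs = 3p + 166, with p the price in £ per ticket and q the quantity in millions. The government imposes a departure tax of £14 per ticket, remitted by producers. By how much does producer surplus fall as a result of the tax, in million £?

Before the tax: set 439 − 4p = 3p + 166 → p* = £39, q* = 283.
With the tax collected from producers, supply shifts: qs = 3(p − 14) + 166.
New equilibrium: buyers pay £45, producers receive £31, q = 259. (Wedge: pb − ps = 14.)
ΔPS is the trapezoid between Q = 259 and Q = 283 of height £8: ½ · (283 + 259) · 8 = £2168.

Producer surplus falls by £2168 million.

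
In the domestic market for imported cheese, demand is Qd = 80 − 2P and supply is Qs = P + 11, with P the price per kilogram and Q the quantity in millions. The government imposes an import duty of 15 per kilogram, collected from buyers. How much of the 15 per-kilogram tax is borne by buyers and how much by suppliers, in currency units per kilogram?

Before the tax: set 80 − 2P = P + 11 → P* = 23, Q* = 34.
With the tax collected from buyers, demand (in seller-price terms) shifts: Qd = 80 − 2(P + 15).
Solving gives Q = 24 with buyers paying 28 and suppliers receiving 13 (the 15 wedge).
Burden on buyers: 5; on suppliers: 10. (They sum to 15.)
The less price-elastic side of the market bears the larger share of a per-unit tax.

Buyers bear 5 per kilogram; suppliers bear 10 per kilogram.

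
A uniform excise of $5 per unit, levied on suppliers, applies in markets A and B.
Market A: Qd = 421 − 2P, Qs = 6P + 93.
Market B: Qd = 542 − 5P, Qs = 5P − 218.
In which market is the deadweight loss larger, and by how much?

Market A: pre-tax P* = $41, Q* = 339; post-tax Q = 331.5; deadweight loss = $18.75.
Market B: pre-tax P* = $76, Q* = 162; post-tax Q = 149.5; deadweight loss = $31.25.
Difference: $18.75 vs $31.25 → market B is larger by $12.5.

Market B, by $12.5.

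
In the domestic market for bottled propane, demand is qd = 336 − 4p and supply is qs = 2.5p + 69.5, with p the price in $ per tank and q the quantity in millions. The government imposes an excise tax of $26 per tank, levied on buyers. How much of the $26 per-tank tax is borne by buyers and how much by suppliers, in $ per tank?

Buyers bear $10 per tank; suppliers bear $16 per tank.

Without the tax, 336 − 4p = 2.5p + 69.5 gives 6.5p = 266.5, so p* = $41 and q* = 172.
With the tax collected from buyers, demand (in seller-price terms) shifts: qd = 336 − 4(p + 26).
New equilibrium: buyers pay $51, suppliers receive $25, q = 132. (Wedge: pb − ps = 26.)
Burden on buyers: $10; on suppliers: $16. (They sum to $26.)
The less price-elastic side of the market bears the larger share of a per-unit tax.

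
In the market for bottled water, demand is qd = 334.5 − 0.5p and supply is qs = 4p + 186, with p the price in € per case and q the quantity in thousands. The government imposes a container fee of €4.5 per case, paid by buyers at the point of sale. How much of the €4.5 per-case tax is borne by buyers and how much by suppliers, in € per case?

Without the tax, 334.5 − 0.5p = 4p + 186 gives 4.5p = 148.5, so p* = €33 and q* = 318.
With the tax collected from buyers, demand (in seller-price terms) shifts: qd = 334.5 − 0.5(p + 4.5).
Solving gives q = 316 with buyers paying €37 and suppliers receiving €32.5 (the €4.5 wedge).
Burden on buyers: €4; on suppliers: €0.5. (They sum to €4.5.)
The less price-elastic side of the market bears the larger share of a per-unit tax.

Buyers bear €4 per case; suppliers bear €0.5 per case.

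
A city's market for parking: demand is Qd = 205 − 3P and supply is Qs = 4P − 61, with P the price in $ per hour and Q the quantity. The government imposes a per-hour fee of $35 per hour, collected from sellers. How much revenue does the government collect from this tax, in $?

Tax revenue = $1085.

Without the tax, 205 − 3P = 4P − 61 gives 7P = 266, so P* = $38 and Q* = 91.
With the tax collected from sellers, supply shifts: Qs = 4(P − 35) − 61.
Solving gives Q = 31 with consumers paying $58 and sellers receiving $23 (the $35 wedge).
Revenue = t · Q = 35 · 31 = $1085.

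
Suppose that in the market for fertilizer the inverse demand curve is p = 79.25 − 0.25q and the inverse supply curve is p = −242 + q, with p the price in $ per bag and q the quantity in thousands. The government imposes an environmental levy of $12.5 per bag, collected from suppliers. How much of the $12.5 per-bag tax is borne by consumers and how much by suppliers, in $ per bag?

Consumers bear $2.5 per bag; suppliers bear $10 per bag.

Inverting to q(p) form: qd = 317 − 4p; qs = p + 242.
Without the tax, 317 − 4p = p + 242 gives 5p = 75, so p* = $15 and q* = 257.
With the tax collected from suppliers, supply shifts: qs = (p − 12.5) + 242.
New equilibrium: consumers pay $17.5, suppliers receive $5, q = 247. (Wedge: pb − ps = 12.5.)
Burden on consumers: $2.5; on suppliers: $10. (They sum to $12.5.)
The less price-elastic side of the market bears the larger share of a per-unit tax.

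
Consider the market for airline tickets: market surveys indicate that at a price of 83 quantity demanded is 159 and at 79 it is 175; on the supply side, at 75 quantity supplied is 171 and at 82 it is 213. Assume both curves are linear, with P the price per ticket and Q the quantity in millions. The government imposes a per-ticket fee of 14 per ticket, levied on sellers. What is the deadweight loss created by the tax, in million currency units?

Demand slope: (175 − 159)/(79 − 83) = -4, so Qd = 491 − 4P.
Supply slope: (213 − 171)/(82 − 75) = 6, so Qs = 6P − 279.
Without the tax, 491 − 4P = 6P − 279 gives 10P = 770, so P* = 77 and Q* = 183.
With the tax collected from sellers, supply shifts: Qs = 6(P − 14) − 279.
New equilibrium: buyers pay 85.4, sellers receive 71.4, Q = 149.4. (Wedge: Pb − Ps = 14.)
Quantity falls by |ΔQ| = |183 − 149.4| = 33.6.
DWL = ½ · t · |ΔQ| = ½ · 14 · 33.6 = 235.2.

Deadweight loss = 235.2 million.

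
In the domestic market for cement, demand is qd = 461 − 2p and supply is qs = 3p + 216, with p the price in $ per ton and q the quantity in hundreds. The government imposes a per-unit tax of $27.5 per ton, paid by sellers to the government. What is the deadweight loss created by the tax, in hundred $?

Deadweight loss = $453.75 hundred.

Without the tax, 461 − 2p = 3p + 216 gives 5p = 245, so p* = $49 and q* = 363.
With the tax collected from sellers, supply shifts: qs = 3(p − 27.5) + 216.
Solving gives q = 330 with buyers paying $65.5 and sellers receiving $38 (the $27.5 wedge).
Quantity falls by |ΔQ| = |363 − 330| = 33.
DWL = ½ · t · |ΔQ| = ½ · 27.5 · 33 = $453.75.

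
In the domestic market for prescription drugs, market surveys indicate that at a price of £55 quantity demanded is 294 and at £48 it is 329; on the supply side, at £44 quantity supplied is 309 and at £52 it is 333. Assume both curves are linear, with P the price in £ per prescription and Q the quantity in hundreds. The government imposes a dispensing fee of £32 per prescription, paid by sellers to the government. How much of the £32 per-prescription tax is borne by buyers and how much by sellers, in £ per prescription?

Demand slope: (329 − 294)/(48 − 55) = -5, so Qd = 569 − 5P.
Supply slope: (333 − 309)/(52 − 44) = 3, so Qs = 3P + 177.
Before the tax: set 569 − 5P = 3P + 177 → P* = £49, Q* = 324.
With the tax collected from sellers, supply shifts: Qs = 3(P − 32) + 177.
New equilibrium: buyers pay £61, sellers receive £29, Q = 264. (Wedge: Pb − Ps = 32.)
Burden on buyers: £12; on sellers: £20. (They sum to £32.)

Buyers bear £12 per prescription; sellers bear £20 per prescription.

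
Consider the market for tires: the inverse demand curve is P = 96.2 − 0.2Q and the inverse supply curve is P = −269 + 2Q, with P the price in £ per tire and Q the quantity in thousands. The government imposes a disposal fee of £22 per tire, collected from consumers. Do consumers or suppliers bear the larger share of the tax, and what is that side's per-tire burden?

Suppliers bear the larger share: £20 per tire.

Inverting to Q(P) form: Qd = 481 − 5P; Qs = 0.5P + 134.5.
Before the tax: set 481 − 5P = 0.5P + 134.5 → P* = £63, Q* = 166.
With the tax collected from consumers, demand (in seller-price terms) shifts: Qd = 481 − 5(P + 22).
Solving gives Q = 156 with consumers paying £65 and suppliers receiving £43 (the £22 wedge).
Per-tire burden: consumers £2, suppliers £20.
Suppliers take the larger share because supply is less price-elastic here (demand slope 5 vs supply slope 0.5).
The less price-elastic side of the market bears the larger share of a per-unit tax.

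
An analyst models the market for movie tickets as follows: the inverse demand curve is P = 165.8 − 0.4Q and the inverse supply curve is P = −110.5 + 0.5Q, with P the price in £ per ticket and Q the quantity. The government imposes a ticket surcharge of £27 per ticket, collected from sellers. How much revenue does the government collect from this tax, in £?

Tax revenue = £7479.

Inverting to Q(P) form: Qd = 414.5 − 2.5P; Qs = 2P + 221.
Before the tax: set 414.5 − 2.5P = 2P + 221 → P* = £43, Q* = 307.
With the tax collected from sellers, supply shifts: Qs = 2(P − 27) + 221.
Solving gives Q = 277 with buyers paying £55 and sellers receiving £28 (the £27 wedge).
Revenue = t · Q = 27 · 277 = £7479.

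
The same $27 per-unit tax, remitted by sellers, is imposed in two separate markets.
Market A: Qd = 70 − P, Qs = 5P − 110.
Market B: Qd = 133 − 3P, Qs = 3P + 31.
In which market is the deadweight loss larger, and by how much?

Market B, by $243.

Market A: pre-tax P* = $30, Q* = 40; post-tax Q = 17.5; deadweight loss = $303.75.
Market B: pre-tax P* = $17, Q* = 82; post-tax Q = 41.5; deadweight loss = $546.75.
Difference: $303.75 vs $546.75 → market B is larger by $243.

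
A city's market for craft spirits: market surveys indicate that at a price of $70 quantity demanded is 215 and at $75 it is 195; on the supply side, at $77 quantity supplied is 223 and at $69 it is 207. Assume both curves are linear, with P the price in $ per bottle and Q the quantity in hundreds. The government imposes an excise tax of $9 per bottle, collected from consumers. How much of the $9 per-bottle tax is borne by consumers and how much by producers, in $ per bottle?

Demand slope: (195 − 215)/(75 − 70) = -4, so Qd = 495 − 4P.
Supply slope: (207 − 223)/(69 − 77) = 2, so Qs = 2P + 69.
Without the tax, 495 − 4P = 2P + 69 gives 6P = 426, so P* = $71 and Q* = 211.
With the tax collected from consumers, demand (in seller-price terms) shifts: Qd = 495 − 4(P + 9).
New equilibrium: consumers pay $74, producers receive $65, Q = 199. (Wedge: Pb − Ps = 9.)
Burden on consumers: $3; on producers: $6. (They sum to $9.)

Consumers bear $3 per bottle; producers bear $6 per bottle.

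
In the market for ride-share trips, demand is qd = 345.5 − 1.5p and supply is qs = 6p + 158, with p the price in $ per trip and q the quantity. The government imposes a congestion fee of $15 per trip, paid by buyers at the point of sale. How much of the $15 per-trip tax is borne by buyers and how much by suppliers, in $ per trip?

Before the tax: set 345.5 − 1.5p = 6p + 158 → p* = $25, q* = 308.
With the tax collected from buyers, demand (in seller-price terms) shifts: qd = 345.5 − 1.5(p + 15).
Solving gives q = 290 with buyers paying $37 and suppliers receiving $22 (the $15 wedge).
Burden on buyers: $12; on suppliers: $3. (They sum to $15.)

Buyers bear $12 per trip; suppliers bear $3 per trip.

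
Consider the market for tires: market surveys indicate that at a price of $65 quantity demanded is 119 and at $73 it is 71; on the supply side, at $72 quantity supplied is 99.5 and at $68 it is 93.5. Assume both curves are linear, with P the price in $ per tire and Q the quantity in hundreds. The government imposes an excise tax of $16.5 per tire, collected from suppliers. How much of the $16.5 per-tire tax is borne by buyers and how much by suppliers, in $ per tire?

Demand slope: (71 − 119)/(73 − 65) = -6, so Qd = 509 − 6P.
Supply slope: (93.5 − 99.5)/(68 − 72) = 1.5, so Qs = 1.5P − 8.5.
Without the tax, 509 − 6P = 1.5P − 8.5 gives 7.5P = 517.5, so P* = $69 and Q* = 95.
With the tax collected from suppliers, supply shifts: Qs = 1.5(P − 16.5) − 8.5.
New equilibrium: buyers pay $72.3, suppliers receive $55.8, Q = 75.2. (Wedge: Pb − Ps = 16.5.)
Burden on buyers: $3.3; on suppliers: $13.2. (They sum to $16.5.)
The less price-elastic side of the market bears the larger share of a per-unit tax.

Buyers bear $3.3 per tire; suppliers bear $13.2 per tire.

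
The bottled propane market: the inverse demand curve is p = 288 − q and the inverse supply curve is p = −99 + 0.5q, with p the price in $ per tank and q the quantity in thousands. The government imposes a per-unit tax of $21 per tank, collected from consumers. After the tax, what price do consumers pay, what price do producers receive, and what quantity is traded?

Inverting to q(p) form: qd = 288 − p; qs = 2p + 198.
Before the tax: set 288 − p = 2p + 198 → p* = $30, q* = 258.
With the tax collected from consumers, demand (in seller-price terms) shifts: qd = 288 − (p + 21).
Solving gives q = 244 with consumers paying $44 and producers receiving $23 (the $21 wedge).

Consumers pay $44; producers receive $23; quantity = 244.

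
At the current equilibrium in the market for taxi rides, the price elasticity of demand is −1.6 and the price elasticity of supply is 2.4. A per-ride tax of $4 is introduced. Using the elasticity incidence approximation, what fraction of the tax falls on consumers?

Consumers' share ≈ 0.6.

Incidence ratio: consumers' share ≈ εs / (εs + |εd|) = 2.4 / (2.4 + 1.6) = 0.6.
Supply is the more elastic side, so consumers bear the larger share.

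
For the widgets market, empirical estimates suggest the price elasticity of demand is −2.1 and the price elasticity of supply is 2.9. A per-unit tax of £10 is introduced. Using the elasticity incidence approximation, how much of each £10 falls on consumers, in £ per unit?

Consumers bear ≈ £5.8 per unit.

Incidence ratio: consumers' share ≈ εs / (εs + |εd|) = 2.9 / (2.9 + 2.1) = 0.58.
So consumers bear ≈ 0.58 × £10 = £5.8; sellers bear £4.2.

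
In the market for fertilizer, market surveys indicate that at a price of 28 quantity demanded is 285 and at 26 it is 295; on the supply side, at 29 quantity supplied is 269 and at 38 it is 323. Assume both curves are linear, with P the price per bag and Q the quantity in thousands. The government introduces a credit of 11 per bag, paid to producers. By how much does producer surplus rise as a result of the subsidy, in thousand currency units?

Demand slope: (295 − 285)/(26 − 28) = -5, so Qd = 425 − 5P.
Supply slope: (323 − 269)/(38 − 29) = 6, so Qs = 6P + 95.
Before the subsidy: set 425 − 5P = 6P + 95 → P* = 30, Q* = 275.
With a per-unit subsidy paid to producers, each receives P + 11 per unit sold, so supply becomes Qs = 6(P + 11) + 95.
Solving gives Q = 305 with buyers paying 24 and producers receiving 35 (the 11 wedge).
ΔPS is the trapezoid between Q = 305 and Q = 275 of height 5: ½ · (275 + 305) · 5 = 1450.

Producer surplus rises by 1450 thousand.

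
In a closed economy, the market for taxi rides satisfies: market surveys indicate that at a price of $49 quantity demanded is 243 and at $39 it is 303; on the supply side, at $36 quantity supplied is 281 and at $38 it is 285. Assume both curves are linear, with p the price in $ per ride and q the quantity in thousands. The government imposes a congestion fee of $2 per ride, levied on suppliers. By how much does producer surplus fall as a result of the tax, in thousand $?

Demand slope: (303 − 243)/(39 − 49) = -6, so qd = 537 − 6p.
Supply slope: (285 − 281)/(38 − 36) = 2, so qs = 2p + 209.
Without the tax, 537 − 6p = 2p + 209 gives 8p = 328, so p* = $41 and q* = 291.
With the tax collected from suppliers, supply shifts: qs = 2(p − 2) + 209.
New equilibrium: buyers pay $41.5, suppliers receive $39.5, q = 288. (Wedge: pb − ps = 2.)
ΔPS is the trapezoid between Q = 288 and Q = 291 of height $1.5: ½ · (291 + 288) · 1.5 = $434.25.

Producer surplus falls by $434.25 thousand.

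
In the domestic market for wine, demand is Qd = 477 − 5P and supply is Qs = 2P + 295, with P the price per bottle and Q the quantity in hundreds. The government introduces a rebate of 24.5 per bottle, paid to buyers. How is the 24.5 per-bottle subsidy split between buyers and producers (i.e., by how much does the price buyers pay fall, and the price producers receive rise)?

Buyers gain 7 per bottle; producers gain 17.5 per bottle.

Without the subsidy, 477 − 5P = 2P + 295 gives 7P = 182, so P* = 26 and Q* = 347.
With a per-unit subsidy paid to buyers, each effectively pays P − 24.5, so demand becomes Qd = 477 − 5(P − 24.5).
Solving gives Q = 382 with buyers paying 19 and producers receiving 43.5 (the 24.5 wedge).
Gain to buyers: 7; to producers: 17.5. (They sum to 24.5.)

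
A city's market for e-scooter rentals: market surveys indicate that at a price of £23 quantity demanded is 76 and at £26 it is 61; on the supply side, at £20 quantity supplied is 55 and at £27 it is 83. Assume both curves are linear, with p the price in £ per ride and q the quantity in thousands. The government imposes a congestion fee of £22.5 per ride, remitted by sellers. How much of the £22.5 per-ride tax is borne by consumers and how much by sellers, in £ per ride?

Demand slope: (61 − 76)/(26 − 23) = -5, so qd = 191 − 5p.
Supply slope: (83 − 55)/(27 − 20) = 4, so qs = 4p − 25.
Without the tax, 191 − 5p = 4p − 25 gives 9p = 216, so p* = £24 and q* = 71.
With the tax collected from sellers, supply shifts: qs = 4(p − 22.5) − 25.
Solving gives q = 21 with consumers paying £34 and sellers receiving £11.5 (the £22.5 wedge).
Burden on consumers: £10; on sellers: £12.5. (They sum to £22.5.)
The less price-elastic side of the market bears the larger share of a per-unit tax.

Consumers bear £10 per ride; sellers bear £12.5 per ride.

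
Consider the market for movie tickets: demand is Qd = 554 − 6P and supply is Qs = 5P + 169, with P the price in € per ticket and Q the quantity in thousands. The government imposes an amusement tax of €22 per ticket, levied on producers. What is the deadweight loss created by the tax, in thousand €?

Deadweight loss = €660 thousand.

Before the tax: set 554 − 6P = 5P + 169 → P* = €35, Q* = 344.
With the tax collected from producers, supply shifts: Qs = 5(P − 22) + 169.
New equilibrium: consumers pay €45, producers receive €23, Q = 284. (Wedge: Pb − Ps = 22.)
Quantity falls by |ΔQ| = |344 − 284| = 60.
DWL = ½ · t · |ΔQ| = ½ · 22 · 60 = €660.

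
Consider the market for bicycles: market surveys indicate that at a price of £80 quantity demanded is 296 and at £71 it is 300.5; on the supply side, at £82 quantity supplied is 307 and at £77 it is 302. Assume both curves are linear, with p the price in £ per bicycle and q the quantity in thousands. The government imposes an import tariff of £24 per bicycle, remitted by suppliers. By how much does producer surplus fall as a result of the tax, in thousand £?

Producer surplus falls by £2360 thousand.

Demand slope: (300.5 − 296)/(71 − 80) = -0.5, so qd = 336 − 0.5p.
Supply slope: (302 − 307)/(77 − 82) = 1, so qs = p + 225.
Before the tax: set 336 − 0.5p = p + 225 → p* = £74, q* = 299.
With the tax collected from suppliers, supply shifts: qs = (p − 24) + 225.
Solving gives q = 291 with consumers paying £90 and suppliers receiving £66 (the £24 wedge).
ΔPS is the trapezoid between Q = 291 and Q = 299 of height £8: ½ · (299 + 291) · 8 = £2360.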